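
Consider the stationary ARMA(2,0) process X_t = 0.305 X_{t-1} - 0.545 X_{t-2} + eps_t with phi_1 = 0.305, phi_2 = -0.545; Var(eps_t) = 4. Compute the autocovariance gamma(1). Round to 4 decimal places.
\gamma(1) = 1.1688

Multiply the model equation by X_{t-k} and take expectations. With theta_0 = psi_0 = 1 and psi_j the MA(infinity) weights, this gives
  gamma(k) - sum_i phi_i gamma(k-i) = c_k,
  c_k = sigma^2 * sum_{j=k..q} theta_j psi_{j-k}   (c_k = 0 for k > q),
using gamma(-m) = gamma(m).
Pure AR (q = 0): c_0 = sigma^2 = 4, c_k = 0 for k >= 1.
Equations for k = 0, 1, 2 (AR order 2, c_2 = 0):
  (E0) gamma(0) = phi_1 gamma(1) + phi_2 gamma(2) + c_0
  (E1) gamma(1) = phi_1 gamma(0) + phi_2 gamma(1) + c_1
  (E2) gamma(2) = phi_1 gamma(1) + phi_2 gamma(0)
From (E1): gamma(1) = A gamma(0) + B with
  A = phi_1 / (1 - phi_2) = 0.305 / 1.545 = 0.197411,   B = c_1 / (1 - phi_2) = 0 / 1.545 = 0.
Insert (E2) into (E0): gamma(0) (1 - phi_2^2) = phi_1 (1 + phi_2) gamma(1) + c_0.
  phi_1 (1 + phi_2) = (0.305)(0.455) = 0.138775,   1 - phi_2^2 = 0.702975.
Replace gamma(1) by A gamma(0) + B and collect gamma(0):
  gamma(0) [0.702975 - (0.138775)(0.197411)] = c_0 = 4
  gamma(0) * 0.675579 = 4
  gamma(0) = 4 / 0.675579 = 5.920845.
  gamma(1) = A gamma(0) = (0.197411)(5.920845) = 1.16884.
Therefore gamma(1) = 1.1688 (to 4 decimal places).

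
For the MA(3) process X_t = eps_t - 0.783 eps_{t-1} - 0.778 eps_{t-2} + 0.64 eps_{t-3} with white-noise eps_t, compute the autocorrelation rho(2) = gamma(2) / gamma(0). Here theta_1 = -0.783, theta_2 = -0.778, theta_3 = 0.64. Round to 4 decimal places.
\rho(2) = -0.4867

For an MA(q) process with theta_0 = 1, the autocovariance is
  gamma(k) = sigma^2 * sum_{i=0..q-k} theta_i * theta_{i+k},
and rho(k) = gamma(k) / gamma(0). Sigma^2 cancels.
  numerator   = (1)*(-0.778) + (-0.783)*(0.64) = -1.27912.
  denominator = (1)^2 + (-0.783)^2 + (-0.778)^2 + (0.64)^2 = 2.627973.
  rho(2) = -1.27912 / 2.627973 = -0.4867.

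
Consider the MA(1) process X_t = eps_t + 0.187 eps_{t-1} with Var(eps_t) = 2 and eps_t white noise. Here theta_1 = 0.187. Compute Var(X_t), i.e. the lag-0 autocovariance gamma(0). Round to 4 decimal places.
\gamma(0) = 2.0699

For an MA(q) process X_t = eps_t + sum_i theta_i eps_{t-i} with
Var(eps_t) = sigma^2, the variance is
  gamma(0) = sigma^2 * (1 + sum_i theta_i^2).
  sum_i theta_i^2 = (0.187)^2 = 0.034969.
  gamma(0) = 2 * (1 + 0.034969) = 2 * 1.034969 = 2.069938, which rounds to 2.0699.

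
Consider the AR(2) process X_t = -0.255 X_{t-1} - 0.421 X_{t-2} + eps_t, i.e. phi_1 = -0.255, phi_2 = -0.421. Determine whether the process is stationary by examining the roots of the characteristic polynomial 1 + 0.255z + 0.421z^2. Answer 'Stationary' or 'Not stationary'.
\text{Stationary}

The AR(p) characteristic polynomial is P(z) = 1 + 0.255z + 0.421z^2.
Stationarity requires all roots to lie outside the unit circle, i.e. |z| > 1 for every root.
Set 1 + (0.255) z + (0.421) z^2 = 0, i.e. a z^2 + b z + c = 0 with a = 0.421, b = 0.255, c = 1.
Discriminant D = b^2 - 4ac = (0.255)^2 - 4*(0.421)*1 = 0.065025 - (1.684) = -1.618975.
D < 0, so the roots are the complex-conjugate pair z = (-b +/- i sqrt(-D)) / (2a) = -0.3029 +/- 1.5112i.
For a conjugate pair |z|^2 = z * conj(z) = (product of roots) = c/a = 1/(0.421) = 2.375297, so |z| = sqrt(2.375297) = 1.5412 for both roots.
Moduli of all roots: 1.5412, 1.5412.
All moduli strictly greater than 1? Yes.
Verdict: Stationary.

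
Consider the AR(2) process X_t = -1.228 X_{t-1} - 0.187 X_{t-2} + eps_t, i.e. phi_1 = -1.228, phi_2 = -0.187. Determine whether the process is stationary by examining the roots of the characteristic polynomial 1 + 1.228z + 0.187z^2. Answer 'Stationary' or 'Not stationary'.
\text{Not stationary}

The AR(p) characteristic polynomial is P(z) = 1 + 1.228z + 0.187z^2.
Stationarity requires all roots to lie outside the unit circle, i.e. |z| > 1 for every root.
Set 1 + (1.228) z + (0.187) z^2 = 0, i.e. a z^2 + b z + c = 0 with a = 0.187, b = 1.228, c = 1.
Discriminant D = b^2 - 4ac = (1.228)^2 - 4*(0.187)*1 = 1.507984 - (0.748) = 0.759984.
D >= 0, so the roots are real: z = (-b +/- sqrt(D)) / (2a) = (-1.228 +/- 0.871771) / (0.374).
  z_1 = (-1.228 + 0.871771) / (0.374) = -0.9525,   |z_1| = 0.9525.
  z_2 = (-1.228 - 0.871771) / (0.374) = -5.6144,   |z_2| = 5.6144.
Moduli of all roots: 0.9525, 5.6144.
All moduli strictly greater than 1? No.
Verdict: Not stationary.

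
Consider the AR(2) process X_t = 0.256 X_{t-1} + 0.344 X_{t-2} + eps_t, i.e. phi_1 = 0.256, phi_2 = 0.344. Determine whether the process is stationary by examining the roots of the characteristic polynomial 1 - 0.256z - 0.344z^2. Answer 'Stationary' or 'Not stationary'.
\text{Stationary}

The AR(p) characteristic polynomial is P(z) = 1 - 0.256z - 0.344z^2.
Stationarity requires all roots to lie outside the unit circle, i.e. |z| > 1 for every root.
Set 1 + (-0.256) z + (-0.344) z^2 = 0, i.e. a z^2 + b z + c = 0 with a = -0.344, b = -0.256, c = 1.
Discriminant D = b^2 - 4ac = (-0.256)^2 - 4*(-0.344)*1 = 0.065536 - (-1.376) = 1.441536.
D >= 0, so the roots are real: z = (-b +/- sqrt(D)) / (2a) = (0.256 +/- 1.20064) / (-0.688).
  z_1 = (0.256 + 1.20064) / (-0.688) = -2.1172,   |z_1| = 2.1172.
  z_2 = (0.256 - 1.20064) / (-0.688) = 1.373,   |z_2| = 1.373.
Moduli of all roots: 2.1172, 1.3730.
All moduli strictly greater than 1? Yes.
Verdict: Stationary.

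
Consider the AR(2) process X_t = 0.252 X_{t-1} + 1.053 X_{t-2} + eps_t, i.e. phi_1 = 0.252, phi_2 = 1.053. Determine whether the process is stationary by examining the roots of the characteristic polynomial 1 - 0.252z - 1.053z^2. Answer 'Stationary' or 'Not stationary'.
\text{Not stationary}

The AR(p) characteristic polynomial is P(z) = 1 - 0.252z - 1.053z^2.
Stationarity requires all roots to lie outside the unit circle, i.e. |z| > 1 for every root.
Set 1 + (-0.252) z + (-1.053) z^2 = 0, i.e. a z^2 + b z + c = 0 with a = -1.053, b = -0.252, c = 1.
Discriminant D = b^2 - 4ac = (-0.252)^2 - 4*(-1.053)*1 = 0.063504 - (-4.212) = 4.275504.
D >= 0, so the roots are real: z = (-b +/- sqrt(D)) / (2a) = (0.252 +/- 2.067729) / (-2.106).
  z_1 = (0.252 + 2.067729) / (-2.106) = -1.1015,   |z_1| = 1.1015.
  z_2 = (0.252 - 2.067729) / (-2.106) = 0.8622,   |z_2| = 0.8622.
Moduli of all roots: 1.1015, 0.8622.
All moduli strictly greater than 1? No.
Verdict: Not stationary.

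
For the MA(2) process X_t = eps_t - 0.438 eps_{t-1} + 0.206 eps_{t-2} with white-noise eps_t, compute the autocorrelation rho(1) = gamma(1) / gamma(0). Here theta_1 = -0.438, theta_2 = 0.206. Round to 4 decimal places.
\rho(1) = -0.4280

For an MA(q) process with theta_0 = 1, the autocovariance is
  gamma(k) = sigma^2 * sum_{i=0..q-k} theta_i * theta_{i+k},
and rho(k) = gamma(k) / gamma(0). Sigma^2 cancels.
  numerator   = (1)*(-0.438) + (-0.438)*(0.206) = -0.528228.
  denominator = (1)^2 + (-0.438)^2 + (0.206)^2 = 1.23428.
  rho(1) = -0.528228 / 1.23428 = -0.4280.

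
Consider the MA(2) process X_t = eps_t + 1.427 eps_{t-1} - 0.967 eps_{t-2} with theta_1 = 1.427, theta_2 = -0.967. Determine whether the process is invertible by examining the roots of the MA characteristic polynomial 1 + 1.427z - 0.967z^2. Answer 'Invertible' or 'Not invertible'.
\text{Not invertible}

The MA(q) characteristic polynomial is P(z) = 1 + 1.427z - 0.967z^2.
Invertibility requires all roots to lie outside the unit circle, i.e. |z| > 1 for every root.
Set 1 + (1.427) z + (-0.967) z^2 = 0, i.e. a z^2 + b z + c = 0 with a = -0.967, b = 1.427, c = 1.
Discriminant D = b^2 - 4ac = (1.427)^2 - 4*(-0.967)*1 = 2.036329 - (-3.868) = 5.904329.
D >= 0, so the roots are real: z = (-b +/- sqrt(D)) / (2a) = (-1.427 +/- 2.429883) / (-1.934).
  z_1 = (-1.427 + 2.429883) / (-1.934) = -0.5186,   |z_1| = 0.5186.
  z_2 = (-1.427 - 2.429883) / (-1.934) = 1.9943,   |z_2| = 1.9943.
Moduli of all roots: 0.5186, 1.9943.
All moduli strictly greater than 1? No.
Verdict: Not invertible.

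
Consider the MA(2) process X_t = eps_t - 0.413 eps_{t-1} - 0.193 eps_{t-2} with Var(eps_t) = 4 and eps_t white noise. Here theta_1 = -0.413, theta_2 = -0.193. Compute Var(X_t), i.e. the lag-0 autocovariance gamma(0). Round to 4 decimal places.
\gamma(0) = 4.8313

For an MA(q) process X_t = eps_t + sum_i theta_i eps_{t-i} with
Var(eps_t) = sigma^2, the variance is
  gamma(0) = sigma^2 * (1 + sum_i theta_i^2).
  sum_i theta_i^2 = (-0.413)^2 + (-0.193)^2 = 0.170569 + 0.037249 = 0.207818.
  gamma(0) = 4 * (1 + 0.207818) = 4 * 1.207818 = 4.831272, which rounds to 4.8313.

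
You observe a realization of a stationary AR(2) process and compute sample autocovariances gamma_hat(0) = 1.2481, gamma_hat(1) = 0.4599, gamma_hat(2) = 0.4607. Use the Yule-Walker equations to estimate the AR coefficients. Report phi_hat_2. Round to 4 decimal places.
\hat\phi_{2} = 0.2700

The Yule-Walker equations for an AR(p) process read, in matrix form,
  Gamma_p phi = r_p,   with   (Gamma_p)_{ij} = gamma(|i - j|),
                       (r_p)_i = gamma(i),   i,j = 1..p.
Substitute the sample gammas (Toeplitz matrix and right-hand side of size 2):
  Gamma_p = [[1.2481, 0.4599], [0.4599, 1.2481]]
  r_p     = [0.4599, 0.4607]
Written out:
  1.2481 phi_1 + 0.4599 phi_2 = 0.4599
  0.4599 phi_1 + 1.2481 phi_2 = 0.4607
Solve by Cramer's rule:
  det = gamma(0)^2 - gamma(1)^2 = (1.2481)^2 - (0.4599)^2 = 1.55775361 - 0.21150801 = 1.3462456
  phi_hat_1 = [gamma(1) gamma(0) - gamma(1) gamma(2)] / det = [(0.4599)(1.2481) - (0.4599)(0.4607)] / 1.3462456 = 0.36212526 / 1.3462456 = 0.269
  phi_hat_2 = [gamma(0) gamma(2) - gamma(1)^2] / det = [(1.2481)(0.4607) - (0.4599)^2] / 1.3462456 = 0.36349166 / 1.3462456 = 0.27
So phi_hat = [0.2690, 0.2700].
Therefore phi_hat_2 = 0.2700.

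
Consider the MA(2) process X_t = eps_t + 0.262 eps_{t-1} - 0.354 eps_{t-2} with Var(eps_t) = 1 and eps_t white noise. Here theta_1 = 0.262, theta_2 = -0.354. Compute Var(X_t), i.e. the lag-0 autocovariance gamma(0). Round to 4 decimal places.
\gamma(0) = 1.1940

For an MA(q) process X_t = eps_t + sum_i theta_i eps_{t-i} with
Var(eps_t) = sigma^2, the variance is
  gamma(0) = sigma^2 * (1 + sum_i theta_i^2).
  sum_i theta_i^2 = (0.262)^2 + (-0.354)^2 = 0.068644 + 0.125316 = 0.19396.
  gamma(0) = 1 * (1 + 0.19396) = 1 * 1.19396 = 1.19396, which rounds to 1.1940.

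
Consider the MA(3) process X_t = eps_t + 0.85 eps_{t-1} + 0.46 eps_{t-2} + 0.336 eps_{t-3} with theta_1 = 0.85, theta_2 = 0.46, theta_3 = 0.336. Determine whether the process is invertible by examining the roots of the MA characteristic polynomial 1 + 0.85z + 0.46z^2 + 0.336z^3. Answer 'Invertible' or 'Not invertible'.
\text{Invertible}

The MA(q) characteristic polynomial is P(z) = 1 + 0.85z + 0.46z^2 + 0.336z^3.
Invertibility requires all roots to lie outside the unit circle, i.e. |z| > 1 for every root.
Degree 3: look for a simple real root z0 first, then factor out (1 - z/z0) and solve the remaining quadratic.
Testing z0 = -1.25: P(-1.25) = 1 + (0.85)(-1.25) + (0.46)(-1.25)^2 + (0.336)(-1.25)^3
  = 1 + (-1.0625) + (0.71875) + (-0.65625) = 0.  So z_0 = -1.25 is a root, |z_0| = 1.25.
Divide out the factor (1 + 0.8 z) = (1 - z/z0) (since 1/z0 = -0.8):
  P(z) = (1 + 0.8 z)(1 + (0.05) z + (0.42) z^2)
  [check: z-coef 0.05 - (-0.8) = 0.85; z^2-coef 0.42 - (-0.8)(0.05) = 0.46; z^3-coef -(-0.8)(0.42) = 0.336.]
Remaining roots from the quadratic factor 1 + (0.05) z + (0.42) z^2:
  Set 1 + (0.05) z + (0.42) z^2 = 0, i.e. a z^2 + b z + c = 0 with a = 0.42, b = 0.05, c = 1.
  Discriminant D = b^2 - 4ac = (0.05)^2 - 4*(0.42)*1 = 0.0025 - (1.68) = -1.6775.
  D < 0, so the roots are the complex-conjugate pair z = (-b +/- i sqrt(-D)) / (2a) = -0.0595 +/- 1.5419i.
  For a conjugate pair |z|^2 = z * conj(z) = (product of roots) = c/a = 1/(0.42) = 2.380952, so |z| = sqrt(2.380952) = 1.543 for both roots.
Moduli of all roots: 1.2500, 1.5430, 1.5430.
All moduli strictly greater than 1? Yes.
Verdict: Invertible.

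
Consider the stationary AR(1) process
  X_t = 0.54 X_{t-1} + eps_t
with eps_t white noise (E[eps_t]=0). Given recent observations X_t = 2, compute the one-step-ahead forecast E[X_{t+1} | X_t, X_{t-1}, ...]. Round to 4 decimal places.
E[X_{t+1} \mid \mathcal F_t] = 1.0800

For an AR(p) model X_t = c + sum_i phi_i X_{t-i} + eps_t, the
one-step-ahead conditional mean is
  E[X_{t+1} | X_t, ...] = c + sum_i phi_i X_{t+1-i}.
Substitute known values:
  E[X_{t+1} | ...] = (0.54) * (2)
                   = 1.0800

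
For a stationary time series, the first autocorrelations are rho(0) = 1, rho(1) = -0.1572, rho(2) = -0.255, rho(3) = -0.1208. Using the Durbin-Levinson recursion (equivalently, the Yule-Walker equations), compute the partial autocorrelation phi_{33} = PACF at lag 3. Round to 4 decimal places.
\phi_{33} = -0.2430

The PACF at lag k is phi_{kk}, the last component of the solution
to the Yule-Walker system G_k phi = r_k where
  (G_k)_{ij} = rho(|i - j|), (r_k)_i = rho(i), i,j = 1..k.
Equivalently, Durbin-Levinson gives phi_{kk} iteratively:
  phi_{11} = rho(1)
  phi_{kk} = [rho(k) - sum_{j=1..k-1} phi_{k-1,j} rho(k-j)]
            / [1 - sum_{j=1..k-1} phi_{k-1,j} rho(j)],
  phi_{k,j} = phi_{k-1,j} - phi_{kk} phi_{k-1,k-j},  j = 1..k-1.
Step k = 1:
  phi_11 = rho(1) = -0.1572.
Step k = 2:
  phi_22 = [rho(2) - phi_11 rho(1)] / [1 - phi_11 rho(1)] = [-0.255 - (-0.1572)(-0.1572)] / [1 - (-0.1572)(-0.1572)]
         = -0.27971184 / 0.97528816 = -0.286799.
  Update: phi_21 = phi_11 - phi_22 phi_11 = -0.1572 - (-0.286799)(-0.1572) = -0.202285.
Step k = 3:
  phi_33 = [rho(3) - phi_21 rho(2) - phi_22 rho(1)] / [1 - phi_21 rho(1) - phi_22 rho(2)]
    numerator   = -0.1208 - (-0.202285)(-0.255) - (-0.286799)(-0.1572) = -0.21746746
    denominator = 1 - (-0.202285)(-0.1572) - (-0.286799)(-0.255) = 0.89506703
  phi_33 = -0.21746746 / 0.89506703 = -0.243.
Therefore phi_{33} = -0.2430.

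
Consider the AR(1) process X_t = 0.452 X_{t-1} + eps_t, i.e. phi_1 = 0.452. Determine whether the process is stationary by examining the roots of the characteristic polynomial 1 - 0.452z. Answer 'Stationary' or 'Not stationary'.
\text{Stationary}

The AR(p) characteristic polynomial is P(z) = 1 - 0.452z.
Stationarity requires all roots to lie outside the unit circle, i.e. |z| > 1 for every root.
This is linear in z: 1 + (-0.452) z = 0  =>  z = -1/(-0.452) = 2.212389,  |z| = 2.212389.
Moduli of all roots: 2.2124.
All moduli strictly greater than 1? Yes.
Verdict: Stationary.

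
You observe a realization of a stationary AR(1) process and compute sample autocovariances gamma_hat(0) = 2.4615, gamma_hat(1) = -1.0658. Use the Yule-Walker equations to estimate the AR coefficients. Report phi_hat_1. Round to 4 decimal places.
\hat\phi_{1} = -0.4330

The Yule-Walker equations for an AR(p) process read, in matrix form,
  Gamma_p phi = r_p,   with   (Gamma_p)_{ij} = gamma(|i - j|),
                       (r_p)_i = gamma(i),   i,j = 1..p.
Substitute the sample gammas (Toeplitz matrix and right-hand side of size 1):
  Gamma_p = [[2.4615]]
  r_p     = [-1.0658]
With p = 1 this is the single equation gamma(0) phi_1 = gamma(1):
  phi_hat_1 = gamma(1) / gamma(0) = -1.0658 / 2.4615 = -0.4330.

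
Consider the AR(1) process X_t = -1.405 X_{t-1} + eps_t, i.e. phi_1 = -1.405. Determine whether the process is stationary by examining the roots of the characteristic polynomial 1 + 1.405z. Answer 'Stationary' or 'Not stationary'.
\text{Not stationary}

The AR(p) characteristic polynomial is P(z) = 1 + 1.405z.
Stationarity requires all roots to lie outside the unit circle, i.e. |z| > 1 for every root.
This is linear in z: 1 + (1.405) z = 0  =>  z = -1/(1.405) = -0.711744,  |z| = 0.711744.
Moduli of all roots: 0.7117.
All moduli strictly greater than 1? No.
Verdict: Not stationary.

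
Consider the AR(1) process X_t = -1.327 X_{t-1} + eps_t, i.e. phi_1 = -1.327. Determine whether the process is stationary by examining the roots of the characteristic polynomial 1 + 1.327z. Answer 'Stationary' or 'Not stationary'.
\text{Not stationary}

The AR(p) characteristic polynomial is P(z) = 1 + 1.327z.
Stationarity requires all roots to lie outside the unit circle, i.e. |z| > 1 for every root.
This is linear in z: 1 + (1.327) z = 0  =>  z = -1/(1.327) = -0.75358,  |z| = 0.75358.
Moduli of all roots: 0.7536.
All moduli strictly greater than 1? No.
Verdict: Not stationary.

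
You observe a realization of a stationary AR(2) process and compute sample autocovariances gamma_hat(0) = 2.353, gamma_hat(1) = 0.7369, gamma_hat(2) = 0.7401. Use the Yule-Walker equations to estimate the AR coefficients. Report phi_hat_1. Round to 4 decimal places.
\hat\phi_{1} = 0.2380

The Yule-Walker equations for an AR(p) process read, in matrix form,
  Gamma_p phi = r_p,   with   (Gamma_p)_{ij} = gamma(|i - j|),
                       (r_p)_i = gamma(i),   i,j = 1..p.
Substitute the sample gammas (Toeplitz matrix and right-hand side of size 2):
  Gamma_p = [[2.353, 0.7369], [0.7369, 2.353]]
  r_p     = [0.7369, 0.7401]
Written out:
  2.353 phi_1 + 0.7369 phi_2 = 0.7369
  0.7369 phi_1 + 2.353 phi_2 = 0.7401
Solve by Cramer's rule:
  det = gamma(0)^2 - gamma(1)^2 = (2.353)^2 - (0.7369)^2 = 5.536609 - 0.54302161 = 4.99358739
  phi_hat_1 = [gamma(1) gamma(0) - gamma(1) gamma(2)] / det = [(0.7369)(2.353) - (0.7369)(0.7401)] / 4.99358739 = 1.18854601 / 4.99358739 = 0.238
  phi_hat_2 = [gamma(0) gamma(2) - gamma(1)^2] / det = [(2.353)(0.7401) - (0.7369)^2] / 4.99358739 = 1.19843369 / 4.99358739 = 0.24
So phi_hat = [0.2380, 0.2400].
Therefore phi_hat_1 = 0.2380.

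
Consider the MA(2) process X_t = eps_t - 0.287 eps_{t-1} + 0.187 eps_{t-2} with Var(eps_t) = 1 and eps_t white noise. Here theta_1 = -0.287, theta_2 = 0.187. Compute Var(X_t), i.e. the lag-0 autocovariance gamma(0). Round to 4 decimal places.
\gamma(0) = 1.1173

For an MA(q) process X_t = eps_t + sum_i theta_i eps_{t-i} with
Var(eps_t) = sigma^2, the variance is
  gamma(0) = sigma^2 * (1 + sum_i theta_i^2).
  sum_i theta_i^2 = (-0.287)^2 + (0.187)^2 = 0.082369 + 0.034969 = 0.117338.
  gamma(0) = 1 * (1 + 0.117338) = 1 * 1.117338 = 1.117338, which rounds to 1.1173.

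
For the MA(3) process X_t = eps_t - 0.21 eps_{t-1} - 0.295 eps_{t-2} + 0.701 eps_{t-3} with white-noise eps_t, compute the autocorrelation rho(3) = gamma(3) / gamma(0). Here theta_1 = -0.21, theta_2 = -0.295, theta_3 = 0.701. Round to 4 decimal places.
\rho(3) = 0.4320

For an MA(q) process with theta_0 = 1, the autocovariance is
  gamma(k) = sigma^2 * sum_{i=0..q-k} theta_i * theta_{i+k},
and rho(k) = gamma(k) / gamma(0). Sigma^2 cancels.
  numerator   = (1)*(0.701) = 0.701.
  denominator = (1)^2 + (-0.21)^2 + (-0.295)^2 + (0.701)^2 = 1.622526.
  rho(3) = 0.701 / 1.622526 = 0.4320.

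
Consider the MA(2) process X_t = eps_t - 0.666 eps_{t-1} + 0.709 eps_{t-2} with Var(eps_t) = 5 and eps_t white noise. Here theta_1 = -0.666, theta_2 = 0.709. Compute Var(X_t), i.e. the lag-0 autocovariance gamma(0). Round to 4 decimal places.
\gamma(0) = 9.7312

For an MA(q) process X_t = eps_t + sum_i theta_i eps_{t-i} with
Var(eps_t) = sigma^2, the variance is
  gamma(0) = sigma^2 * (1 + sum_i theta_i^2).
  sum_i theta_i^2 = (-0.666)^2 + (0.709)^2 = 0.443556 + 0.502681 = 0.946237.
  gamma(0) = 5 * (1 + 0.946237) = 5 * 1.946237 = 9.731185, which rounds to 9.7312.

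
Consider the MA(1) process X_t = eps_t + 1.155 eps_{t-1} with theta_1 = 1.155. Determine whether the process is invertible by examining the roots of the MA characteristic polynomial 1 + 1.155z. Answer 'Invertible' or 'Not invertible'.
\text{Not invertible}

The MA(q) characteristic polynomial is P(z) = 1 + 1.155z.
Invertibility requires all roots to lie outside the unit circle, i.e. |z| > 1 for every root.
This is linear in z: 1 + (1.155) z = 0  =>  z = -1/(1.155) = -0.865801,  |z| = 0.865801.
Moduli of all roots: 0.8658.
All moduli strictly greater than 1? No.
Verdict: Not invertible.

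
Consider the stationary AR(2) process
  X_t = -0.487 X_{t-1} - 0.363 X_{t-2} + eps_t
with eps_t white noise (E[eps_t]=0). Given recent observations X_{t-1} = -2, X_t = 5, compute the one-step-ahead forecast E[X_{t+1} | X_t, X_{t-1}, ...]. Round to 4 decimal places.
E[X_{t+1} \mid \mathcal F_t] = -1.7090

For an AR(p) model X_t = c + sum_i phi_i X_{t-i} + eps_t, the
one-step-ahead conditional mean is
  E[X_{t+1} | X_t, ...] = c + sum_i phi_i X_{t+1-i}.
Substitute known values:
  E[X_{t+1} | ...] = (-0.487) * (5) + (-0.363) * (-2)
                   = -1.7090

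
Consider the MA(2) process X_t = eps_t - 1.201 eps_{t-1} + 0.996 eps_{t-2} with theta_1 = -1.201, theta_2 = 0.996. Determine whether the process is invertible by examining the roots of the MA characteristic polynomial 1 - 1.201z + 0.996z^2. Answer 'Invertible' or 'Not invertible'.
\text{Invertible}

The MA(q) characteristic polynomial is P(z) = 1 - 1.201z + 0.996z^2.
Invertibility requires all roots to lie outside the unit circle, i.e. |z| > 1 for every root.
Set 1 + (-1.201) z + (0.996) z^2 = 0, i.e. a z^2 + b z + c = 0 with a = 0.996, b = -1.201, c = 1.
Discriminant D = b^2 - 4ac = (-1.201)^2 - 4*(0.996)*1 = 1.442401 - (3.984) = -2.541599.
D < 0, so the roots are the complex-conjugate pair z = (-b +/- i sqrt(-D)) / (2a) = 0.6029 +/- 0.8003i.
For a conjugate pair |z|^2 = z * conj(z) = (product of roots) = c/a = 1/(0.996) = 1.004016, so |z| = sqrt(1.004016) = 1.002 for both roots.
Moduli of all roots: 1.0020, 1.0020.
All moduli strictly greater than 1? Yes.
Verdict: Invertible.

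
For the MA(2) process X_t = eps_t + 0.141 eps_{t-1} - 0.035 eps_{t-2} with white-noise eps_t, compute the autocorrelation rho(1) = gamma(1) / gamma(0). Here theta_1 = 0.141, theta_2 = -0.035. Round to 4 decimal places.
\rho(1) = 0.1333

For an MA(q) process with theta_0 = 1, the autocovariance is
  gamma(k) = sigma^2 * sum_{i=0..q-k} theta_i * theta_{i+k},
and rho(k) = gamma(k) / gamma(0). Sigma^2 cancels.
  numerator   = (1)*(0.141) + (0.141)*(-0.035) = 0.136065.
  denominator = (1)^2 + (0.141)^2 + (-0.035)^2 = 1.021106.
  rho(1) = 0.136065 / 1.021106 = 0.1333.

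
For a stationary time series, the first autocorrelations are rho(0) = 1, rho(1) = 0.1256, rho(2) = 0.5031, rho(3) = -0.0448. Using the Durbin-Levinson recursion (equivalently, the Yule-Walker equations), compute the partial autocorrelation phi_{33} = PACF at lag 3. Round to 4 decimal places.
\phi_{33} = -0.1869

The PACF at lag k is phi_{kk}, the last component of the solution
to the Yule-Walker system G_k phi = r_k where
  (G_k)_{ij} = rho(|i - j|), (r_k)_i = rho(i), i,j = 1..k.
Equivalently, Durbin-Levinson gives phi_{kk} iteratively:
  phi_{11} = rho(1)
  phi_{kk} = [rho(k) - sum_{j=1..k-1} phi_{k-1,j} rho(k-j)]
            / [1 - sum_{j=1..k-1} phi_{k-1,j} rho(j)],
  phi_{k,j} = phi_{k-1,j} - phi_{kk} phi_{k-1,k-j},  j = 1..k-1.
Step k = 1:
  phi_11 = rho(1) = 0.1256.
Step k = 2:
  phi_22 = [rho(2) - phi_11 rho(1)] / [1 - phi_11 rho(1)] = [0.5031 - (0.1256)(0.1256)] / [1 - (0.1256)(0.1256)]
         = 0.48732464 / 0.98422464 = 0.495136.
  Update: phi_21 = phi_11 - phi_22 phi_11 = 0.1256 - (0.495136)(0.1256) = 0.063411.
Step k = 3:
  phi_33 = [rho(3) - phi_21 rho(2) - phi_22 rho(1)] / [1 - phi_21 rho(1) - phi_22 rho(2)]
    numerator   = -0.0448 - (0.063411)(0.5031) - (0.495136)(0.1256) = -0.13889109
    denominator = 1 - (0.063411)(0.1256) - (0.495136)(0.5031) = 0.74293287
  phi_33 = -0.13889109 / 0.74293287 = -0.1869.
Therefore phi_{33} = -0.1869.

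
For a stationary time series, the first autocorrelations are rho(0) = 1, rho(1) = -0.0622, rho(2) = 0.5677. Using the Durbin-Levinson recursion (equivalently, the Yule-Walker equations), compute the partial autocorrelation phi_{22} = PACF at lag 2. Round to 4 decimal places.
\phi_{22} = 0.5660

The PACF at lag k is phi_{kk}, the last component of the solution
to the Yule-Walker system G_k phi = r_k where
  (G_k)_{ij} = rho(|i - j|), (r_k)_i = rho(i), i,j = 1..k.
Equivalently, Durbin-Levinson gives phi_{kk} iteratively:
  phi_{11} = rho(1)
  phi_{kk} = [rho(k) - sum_{j=1..k-1} phi_{k-1,j} rho(k-j)]
            / [1 - sum_{j=1..k-1} phi_{k-1,j} rho(j)],
  phi_{k,j} = phi_{k-1,j} - phi_{kk} phi_{k-1,k-j},  j = 1..k-1.
Step k = 1:
  phi_11 = rho(1) = -0.0622.
Step k = 2:
  phi_22 = [rho(2) - phi_11 rho(1)] / [1 - phi_11 rho(1)] = [0.5677 - (-0.0622)(-0.0622)] / [1 - (-0.0622)(-0.0622)]
         = 0.56383116 / 0.99613116 = 0.566.
Therefore phi_{22} = 0.5660.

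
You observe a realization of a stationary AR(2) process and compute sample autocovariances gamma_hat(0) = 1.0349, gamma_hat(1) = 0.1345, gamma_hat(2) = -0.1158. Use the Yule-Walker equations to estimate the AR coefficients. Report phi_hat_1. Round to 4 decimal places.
\hat\phi_{1} = 0.1470

The Yule-Walker equations for an AR(p) process read, in matrix form,
  Gamma_p phi = r_p,   with   (Gamma_p)_{ij} = gamma(|i - j|),
                       (r_p)_i = gamma(i),   i,j = 1..p.
Substitute the sample gammas (Toeplitz matrix and right-hand side of size 2):
  Gamma_p = [[1.0349, 0.1345], [0.1345, 1.0349]]
  r_p     = [0.1345, -0.1158]
Written out:
  1.0349 phi_1 + 0.1345 phi_2 = 0.1345
  0.1345 phi_1 + 1.0349 phi_2 = -0.1158
Solve by Cramer's rule:
  det = gamma(0)^2 - gamma(1)^2 = (1.0349)^2 - (0.1345)^2 = 1.07101801 - 0.01809025 = 1.05292776
  phi_hat_1 = [gamma(1) gamma(0) - gamma(1) gamma(2)] / det = [(0.1345)(1.0349) - (0.1345)(-0.1158)] / 1.05292776 = 0.15476915 / 1.05292776 = 0.147
  phi_hat_2 = [gamma(0) gamma(2) - gamma(1)^2] / det = [(1.0349)(-0.1158) - (0.1345)^2] / 1.05292776 = -0.13793167 / 1.05292776 = -0.131
So phi_hat = [0.1470, -0.1310].
Therefore phi_hat_1 = 0.1470.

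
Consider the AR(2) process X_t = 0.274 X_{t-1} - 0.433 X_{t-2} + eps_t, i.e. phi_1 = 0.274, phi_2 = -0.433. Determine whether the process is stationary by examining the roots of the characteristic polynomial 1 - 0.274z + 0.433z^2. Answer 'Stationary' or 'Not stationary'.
\text{Stationary}

The AR(p) characteristic polynomial is P(z) = 1 - 0.274z + 0.433z^2.
Stationarity requires all roots to lie outside the unit circle, i.e. |z| > 1 for every root.
Set 1 + (-0.274) z + (0.433) z^2 = 0, i.e. a z^2 + b z + c = 0 with a = 0.433, b = -0.274, c = 1.
Discriminant D = b^2 - 4ac = (-0.274)^2 - 4*(0.433)*1 = 0.075076 - (1.732) = -1.656924.
D < 0, so the roots are the complex-conjugate pair z = (-b +/- i sqrt(-D)) / (2a) = 0.3164 +/- 1.4864i.
For a conjugate pair |z|^2 = z * conj(z) = (product of roots) = c/a = 1/(0.433) = 2.309469, so |z| = sqrt(2.309469) = 1.5197 for both roots.
Moduli of all roots: 1.5197, 1.5197.
All moduli strictly greater than 1? Yes.
Verdict: Stationary.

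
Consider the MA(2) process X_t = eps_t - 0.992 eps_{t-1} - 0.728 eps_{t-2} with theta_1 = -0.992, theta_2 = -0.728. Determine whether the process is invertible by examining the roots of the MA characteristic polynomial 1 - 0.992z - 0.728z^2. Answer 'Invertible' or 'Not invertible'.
\text{Not invertible}

The MA(q) characteristic polynomial is P(z) = 1 - 0.992z - 0.728z^2.
Invertibility requires all roots to lie outside the unit circle, i.e. |z| > 1 for every root.
Set 1 + (-0.992) z + (-0.728) z^2 = 0, i.e. a z^2 + b z + c = 0 with a = -0.728, b = -0.992, c = 1.
Discriminant D = b^2 - 4ac = (-0.992)^2 - 4*(-0.728)*1 = 0.984064 - (-2.912) = 3.896064.
D >= 0, so the roots are real: z = (-b +/- sqrt(D)) / (2a) = (0.992 +/- 1.973845) / (-1.456).
  z_1 = (0.992 + 1.973845) / (-1.456) = -2.037,   |z_1| = 2.037.
  z_2 = (0.992 - 1.973845) / (-1.456) = 0.6743,   |z_2| = 0.6743.
Moduli of all roots: 2.0370, 0.6743.
All moduli strictly greater than 1? No.
Verdict: Not invertible.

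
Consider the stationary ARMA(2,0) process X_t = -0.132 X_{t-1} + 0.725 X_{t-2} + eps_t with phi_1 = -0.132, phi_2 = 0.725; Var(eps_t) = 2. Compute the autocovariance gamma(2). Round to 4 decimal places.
\gamma(2) = 4.3188

Multiply the model equation by X_{t-k} and take expectations. With theta_0 = psi_0 = 1 and psi_j the MA(infinity) weights, this gives
  gamma(k) - sum_i phi_i gamma(k-i) = c_k,
  c_k = sigma^2 * sum_{j=k..q} theta_j psi_{j-k}   (c_k = 0 for k > q),
using gamma(-m) = gamma(m).
Pure AR (q = 0): c_0 = sigma^2 = 2, c_k = 0 for k >= 1.
Equations for k = 0, 1, 2 (AR order 2, c_2 = 0):
  (E0) gamma(0) = phi_1 gamma(1) + phi_2 gamma(2) + c_0
  (E1) gamma(1) = phi_1 gamma(0) + phi_2 gamma(1) + c_1
  (E2) gamma(2) = phi_1 gamma(1) + phi_2 gamma(0)
From (E1): gamma(1) = A gamma(0) + B with
  A = phi_1 / (1 - phi_2) = -0.132 / 0.275 = -0.48,   B = c_1 / (1 - phi_2) = 0 / 0.275 = 0.
Insert (E2) into (E0): gamma(0) (1 - phi_2^2) = phi_1 (1 + phi_2) gamma(1) + c_0.
  phi_1 (1 + phi_2) = (-0.132)(1.725) = -0.2277,   1 - phi_2^2 = 0.474375.
Replace gamma(1) by A gamma(0) + B and collect gamma(0):
  gamma(0) [0.474375 - (-0.2277)(-0.48)] = c_0 = 2
  gamma(0) * 0.365079 = 2
  gamma(0) = 2 / 0.365079 = 5.478266.
  gamma(1) = A gamma(0) = (-0.48)(5.478266) = -2.629568.
  gamma(2) = phi_1 gamma(1) + phi_2 gamma(0) = (-0.132)(-2.629568) + (0.725)(5.478266) = 4.318846.
Therefore gamma(2) = 4.3188 (to 4 decimal places).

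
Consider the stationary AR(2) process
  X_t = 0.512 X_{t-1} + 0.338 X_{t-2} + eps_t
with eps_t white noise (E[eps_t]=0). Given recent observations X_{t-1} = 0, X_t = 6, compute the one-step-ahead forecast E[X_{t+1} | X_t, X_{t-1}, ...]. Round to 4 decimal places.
E[X_{t+1} \mid \mathcal F_t] = 3.0720

For an AR(p) model X_t = c + sum_i phi_i X_{t-i} + eps_t, the
one-step-ahead conditional mean is
  E[X_{t+1} | X_t, ...] = c + sum_i phi_i X_{t+1-i}.
Substitute known values:
  E[X_{t+1} | ...] = (0.512) * (6) + (0.338) * (0)
                   = 3.0720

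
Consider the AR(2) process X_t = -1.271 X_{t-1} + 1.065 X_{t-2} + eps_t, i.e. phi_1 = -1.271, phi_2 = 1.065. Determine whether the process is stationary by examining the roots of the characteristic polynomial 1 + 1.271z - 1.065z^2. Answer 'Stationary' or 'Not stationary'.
\text{Not stationary}

The AR(p) characteristic polynomial is P(z) = 1 + 1.271z - 1.065z^2.
Stationarity requires all roots to lie outside the unit circle, i.e. |z| > 1 for every root.
Set 1 + (1.271) z + (-1.065) z^2 = 0, i.e. a z^2 + b z + c = 0 with a = -1.065, b = 1.271, c = 1.
Discriminant D = b^2 - 4ac = (1.271)^2 - 4*(-1.065)*1 = 1.615441 - (-4.26) = 5.875441.
D >= 0, so the roots are real: z = (-b +/- sqrt(D)) / (2a) = (-1.271 +/- 2.423931) / (-2.13).
  z_1 = (-1.271 + 2.423931) / (-2.13) = -0.5413,   |z_1| = 0.5413.
  z_2 = (-1.271 - 2.423931) / (-2.13) = 1.7347,   |z_2| = 1.7347.
Moduli of all roots: 0.5413, 1.7347.
All moduli strictly greater than 1? No.
Verdict: Not stationary.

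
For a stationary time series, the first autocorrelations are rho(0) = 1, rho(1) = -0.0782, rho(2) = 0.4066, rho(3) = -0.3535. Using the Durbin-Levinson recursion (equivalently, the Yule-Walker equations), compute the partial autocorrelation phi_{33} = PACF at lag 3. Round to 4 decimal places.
\phi_{33} = -0.3640

The PACF at lag k is phi_{kk}, the last component of the solution
to the Yule-Walker system G_k phi = r_k where
  (G_k)_{ij} = rho(|i - j|), (r_k)_i = rho(i), i,j = 1..k.
Equivalently, Durbin-Levinson gives phi_{kk} iteratively:
  phi_{11} = rho(1)
  phi_{kk} = [rho(k) - sum_{j=1..k-1} phi_{k-1,j} rho(k-j)]
            / [1 - sum_{j=1..k-1} phi_{k-1,j} rho(j)],
  phi_{k,j} = phi_{k-1,j} - phi_{kk} phi_{k-1,k-j},  j = 1..k-1.
Step k = 1:
  phi_11 = rho(1) = -0.0782.
Step k = 2:
  phi_22 = [rho(2) - phi_11 rho(1)] / [1 - phi_11 rho(1)] = [0.4066 - (-0.0782)(-0.0782)] / [1 - (-0.0782)(-0.0782)]
         = 0.40048476 / 0.99388476 = 0.402949.
  Update: phi_21 = phi_11 - phi_22 phi_11 = -0.0782 - (0.402949)(-0.0782) = -0.046689.
Step k = 3:
  phi_33 = [rho(3) - phi_21 rho(2) - phi_22 rho(1)] / [1 - phi_21 rho(1) - phi_22 rho(2)]
    numerator   = -0.3535 - (-0.046689)(0.4066) - (0.402949)(-0.0782) = -0.30300549
    denominator = 1 - (-0.046689)(-0.0782) - (0.402949)(0.4066) = 0.83250987
  phi_33 = -0.30300549 / 0.83250987 = -0.364.
Therefore phi_{33} = -0.3640.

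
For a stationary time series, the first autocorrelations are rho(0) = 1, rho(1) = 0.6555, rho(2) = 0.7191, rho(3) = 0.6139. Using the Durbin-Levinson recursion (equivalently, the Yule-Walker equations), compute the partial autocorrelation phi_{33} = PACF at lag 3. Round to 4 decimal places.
\phi_{33} = 0.1159

The PACF at lag k is phi_{kk}, the last component of the solution
to the Yule-Walker system G_k phi = r_k where
  (G_k)_{ij} = rho(|i - j|), (r_k)_i = rho(i), i,j = 1..k.
Equivalently, Durbin-Levinson gives phi_{kk} iteratively:
  phi_{11} = rho(1)
  phi_{kk} = [rho(k) - sum_{j=1..k-1} phi_{k-1,j} rho(k-j)]
            / [1 - sum_{j=1..k-1} phi_{k-1,j} rho(j)],
  phi_{k,j} = phi_{k-1,j} - phi_{kk} phi_{k-1,k-j},  j = 1..k-1.
Step k = 1:
  phi_11 = rho(1) = 0.6555.
Step k = 2:
  phi_22 = [rho(2) - phi_11 rho(1)] / [1 - phi_11 rho(1)] = [0.7191 - (0.6555)(0.6555)] / [1 - (0.6555)(0.6555)]
         = 0.28941975 / 0.57031975 = 0.507469.
  Update: phi_21 = phi_11 - phi_22 phi_11 = 0.6555 - (0.507469)(0.6555) = 0.322854.
Step k = 3:
  phi_33 = [rho(3) - phi_21 rho(2) - phi_22 rho(1)] / [1 - phi_21 rho(1) - phi_22 rho(2)]
    numerator   = 0.6139 - (0.322854)(0.7191) - (0.507469)(0.6555) = 0.04908966
    denominator = 1 - (0.322854)(0.6555) - (0.507469)(0.7191) = 0.42344812
  phi_33 = 0.04908966 / 0.42344812 = 0.1159.
Therefore phi_{33} = 0.1159.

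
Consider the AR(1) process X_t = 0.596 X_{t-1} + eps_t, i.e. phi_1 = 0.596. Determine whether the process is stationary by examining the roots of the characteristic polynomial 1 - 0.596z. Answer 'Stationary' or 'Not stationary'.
\text{Stationary}

The AR(p) characteristic polynomial is P(z) = 1 - 0.596z.
Stationarity requires all roots to lie outside the unit circle, i.e. |z| > 1 for every root.
This is linear in z: 1 + (-0.596) z = 0  =>  z = -1/(-0.596) = 1.677852,  |z| = 1.677852.
Moduli of all roots: 1.6779.
All moduli strictly greater than 1? Yes.
Verdict: Stationary.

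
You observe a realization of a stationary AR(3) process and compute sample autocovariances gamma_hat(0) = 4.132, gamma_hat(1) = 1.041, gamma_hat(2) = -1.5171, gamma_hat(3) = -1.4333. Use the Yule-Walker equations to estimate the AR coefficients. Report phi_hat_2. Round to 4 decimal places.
\hat\phi_{2} = -0.4120

The Yule-Walker equations for an AR(p) process read, in matrix form,
  Gamma_p phi = r_p,   with   (Gamma_p)_{ij} = gamma(|i - j|),
                       (r_p)_i = gamma(i),   i,j = 1..p.
Substitute the sample gammas (Toeplitz matrix and right-hand side of size 3):
  Gamma_p = [[4.132, 1.041, -1.5171], [1.041, 4.132, 1.041], [-1.5171, 1.041, 4.132]]
  r_p     = [1.041, -1.5171, -1.4333]
Written out (R1..R3):
  (R1) 4.132 phi_1 + 1.041 phi_2 - 1.5171 phi_3 = 1.041
  (R2) 1.041 phi_1 + 4.132 phi_2 + 1.041 phi_3 = -1.5171
  (R3) -1.5171 phi_1 + 1.041 phi_2 + 4.132 phi_3 = -1.4333
Gaussian elimination:
  R2 <- R2 - (1.041/4.132) R1 = R2 - (0.251936) R1:  3.869735 phi_2 + 1.423212 phi_3 = -1.779365
  R3 <- R3 - (-1.5171/4.132) R1 = R3 - (-0.367159) R1:  1.423212 phi_2 + 3.574983 phi_3 = -1.051088
  R3 <- R3 - (1.423212/3.869735) R2 = R3 - (0.36778) R2:  3.051554 phi_3 = -0.396672
Back-substitution:
  phi_hat_3 = -0.396672 / 3.051554 = -0.12999
  phi_hat_2 = (-1.779365 - (1.423212)(-0.12999)) / 3.869735 = -0.412008
  phi_hat_1 = (1.041 - (1.041)(-0.412008) - (-1.5171)(-0.12999)) / 4.132 = 0.308009
So phi_hat = [0.3080, -0.4120, -0.1300].
Therefore phi_hat_2 = -0.4120.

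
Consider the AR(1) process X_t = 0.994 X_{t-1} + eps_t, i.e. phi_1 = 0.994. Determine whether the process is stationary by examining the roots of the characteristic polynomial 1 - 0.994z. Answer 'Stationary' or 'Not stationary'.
\text{Stationary}

The AR(p) characteristic polynomial is P(z) = 1 - 0.994z.
Stationarity requires all roots to lie outside the unit circle, i.e. |z| > 1 for every root.
This is linear in z: 1 + (-0.994) z = 0  =>  z = -1/(-0.994) = 1.006036,  |z| = 1.006036.
Moduli of all roots: 1.0060.
All moduli strictly greater than 1? Yes.
Verdict: Stationary.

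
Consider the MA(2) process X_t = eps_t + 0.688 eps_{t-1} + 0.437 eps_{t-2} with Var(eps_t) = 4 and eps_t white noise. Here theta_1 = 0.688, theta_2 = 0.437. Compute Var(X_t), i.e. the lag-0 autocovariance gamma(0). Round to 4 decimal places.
\gamma(0) = 6.6573

For an MA(q) process X_t = eps_t + sum_i theta_i eps_{t-i} with
Var(eps_t) = sigma^2, the variance is
  gamma(0) = sigma^2 * (1 + sum_i theta_i^2).
  sum_i theta_i^2 = (0.688)^2 + (0.437)^2 = 0.473344 + 0.190969 = 0.664313.
  gamma(0) = 4 * (1 + 0.664313) = 4 * 1.664313 = 6.657252, which rounds to 6.6573.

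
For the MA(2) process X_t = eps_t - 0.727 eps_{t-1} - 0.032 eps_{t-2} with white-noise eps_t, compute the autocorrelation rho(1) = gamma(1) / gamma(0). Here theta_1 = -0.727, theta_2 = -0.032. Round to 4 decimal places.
\rho(1) = -0.4601

For an MA(q) process with theta_0 = 1, the autocovariance is
  gamma(k) = sigma^2 * sum_{i=0..q-k} theta_i * theta_{i+k},
and rho(k) = gamma(k) / gamma(0). Sigma^2 cancels.
  numerator   = (1)*(-0.727) + (-0.727)*(-0.032) = -0.703736.
  denominator = (1)^2 + (-0.727)^2 + (-0.032)^2 = 1.529553.
  rho(1) = -0.703736 / 1.529553 = -0.4601.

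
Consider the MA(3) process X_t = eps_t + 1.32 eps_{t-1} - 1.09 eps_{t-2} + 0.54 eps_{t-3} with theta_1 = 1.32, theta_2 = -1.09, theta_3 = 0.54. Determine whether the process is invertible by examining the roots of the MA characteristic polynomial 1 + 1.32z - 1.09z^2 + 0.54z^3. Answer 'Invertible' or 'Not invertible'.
\text{Not invertible}

The MA(q) characteristic polynomial is P(z) = 1 + 1.32z - 1.09z^2 + 0.54z^3.
Invertibility requires all roots to lie outside the unit circle, i.e. |z| > 1 for every root.
Degree 3: look for a simple real root z0 first, then factor out (1 - z/z0) and solve the remaining quadratic.
Testing z0 = -0.5: P(-0.5) = 1 + (1.32)(-0.5) + (-1.09)(-0.5)^2 + (0.54)(-0.5)^3
  = 1 + (-0.66) + (-0.2725) + (-0.0675) = 0.  So z_0 = -0.5 is a root, |z_0| = 0.5.
Divide out the factor (1 + 2 z) = (1 - z/z0) (since 1/z0 = -2):
  P(z) = (1 + 2 z)(1 + (-0.68) z + (0.27) z^2)
  [check: z-coef -0.68 - (-2) = 1.32; z^2-coef 0.27 - (-2)(-0.68) = -1.09; z^3-coef -(-2)(0.27) = 0.54.]
Remaining roots from the quadratic factor 1 + (-0.68) z + (0.27) z^2:
  Set 1 + (-0.68) z + (0.27) z^2 = 0, i.e. a z^2 + b z + c = 0 with a = 0.27, b = -0.68, c = 1.
  Discriminant D = b^2 - 4ac = (-0.68)^2 - 4*(0.27)*1 = 0.4624 - (1.08) = -0.6176.
  D < 0, so the roots are the complex-conjugate pair z = (-b +/- i sqrt(-D)) / (2a) = 1.2593 +/- 1.4553i.
  For a conjugate pair |z|^2 = z * conj(z) = (product of roots) = c/a = 1/(0.27) = 3.703704, so |z| = sqrt(3.703704) = 1.9245 for both roots.
Moduli of all roots: 0.5000, 1.9245, 1.9245.
All moduli strictly greater than 1? No.
Verdict: Not invertible.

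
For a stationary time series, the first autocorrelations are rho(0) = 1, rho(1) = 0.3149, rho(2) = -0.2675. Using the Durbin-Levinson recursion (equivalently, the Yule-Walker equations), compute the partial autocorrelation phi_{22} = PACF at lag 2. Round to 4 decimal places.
\phi_{22} = -0.4070

The PACF at lag k is phi_{kk}, the last component of the solution
to the Yule-Walker system G_k phi = r_k where
  (G_k)_{ij} = rho(|i - j|), (r_k)_i = rho(i), i,j = 1..k.
Equivalently, Durbin-Levinson gives phi_{kk} iteratively:
  phi_{11} = rho(1)
  phi_{kk} = [rho(k) - sum_{j=1..k-1} phi_{k-1,j} rho(k-j)]
            / [1 - sum_{j=1..k-1} phi_{k-1,j} rho(j)],
  phi_{k,j} = phi_{k-1,j} - phi_{kk} phi_{k-1,k-j},  j = 1..k-1.
Step k = 1:
  phi_11 = rho(1) = 0.3149.
Step k = 2:
  phi_22 = [rho(2) - phi_11 rho(1)] / [1 - phi_11 rho(1)] = [-0.2675 - (0.3149)(0.3149)] / [1 - (0.3149)(0.3149)]
         = -0.36666201 / 0.90083799 = -0.407.
Therefore phi_{22} = -0.4070.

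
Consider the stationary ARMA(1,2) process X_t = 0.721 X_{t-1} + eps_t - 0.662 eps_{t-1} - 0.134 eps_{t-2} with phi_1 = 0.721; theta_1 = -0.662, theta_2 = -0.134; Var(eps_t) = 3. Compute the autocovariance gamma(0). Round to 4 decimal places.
\gamma(0) = 3.0627

Multiply the model equation by X_{t-k} and take expectations. With theta_0 = psi_0 = 1 and psi_j the MA(infinity) weights, this gives
  gamma(k) - sum_i phi_i gamma(k-i) = c_k,
  c_k = sigma^2 * sum_{j=k..q} theta_j psi_{j-k}   (c_k = 0 for k > q),
using gamma(-m) = gamma(m).
psi-weights needed (psi_j = theta_j + sum_i phi_i psi_{j-i}):
  psi_1 = theta_1 + phi_1 = -0.662 + (0.721) = 0.059
  psi_2 = theta_2 + phi_1 psi_1 = -0.134 + (0.721)(0.059) = -0.091461
Right-hand sides:
  c_0 = sigma^2 (1 + theta_1 psi_1 + theta_2 psi_2) = 3 * (1 + (-0.662)(0.059) + (-0.134)(-0.091461)) = 3 * 0.973198 = 2.919593
  c_1 = sigma^2 (theta_1 + theta_2 psi_1) = 3 * (-0.662 + (-0.134)(0.059)) = -2.009718
  c_2 = sigma^2 theta_2 = 3 * (-0.134) = -0.402
Equations for k = 0 and k = 1 (AR order 1):
  gamma(0) = phi_1 gamma(1) + c_0
  gamma(1) = phi_1 gamma(0) + c_1
Substituting the second into the first: gamma(0) (1 - phi_1^2) = c_0 + phi_1 c_1, so
  gamma(0) = (c_0 + phi_1 c_1) / (1 - phi_1^2) = (2.919593 + (0.721)(-2.009718)) / (1 - (0.721)^2) = 1.470587 / 0.480159 = 3.062708.
Therefore gamma(0) = 3.0627 (to 4 decimal places).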